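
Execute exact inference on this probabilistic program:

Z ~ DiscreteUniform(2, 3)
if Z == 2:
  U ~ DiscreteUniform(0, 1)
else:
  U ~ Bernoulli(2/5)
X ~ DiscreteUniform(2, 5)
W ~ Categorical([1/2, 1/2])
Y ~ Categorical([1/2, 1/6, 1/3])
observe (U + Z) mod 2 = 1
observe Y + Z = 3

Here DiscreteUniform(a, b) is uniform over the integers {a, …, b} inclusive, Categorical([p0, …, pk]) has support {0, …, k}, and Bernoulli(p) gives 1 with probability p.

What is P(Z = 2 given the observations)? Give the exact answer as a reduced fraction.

Enumerate traces; 16 have nonzero weight after conditioning:
  (Z=2, U=1, X=2, W=0, Y=1) weight 1/192
  (Z=2, U=1, X=2, W=1, Y=1) weight 1/192
  (Z=2, U=1, X=3, W=0, Y=1) weight 1/192
  (Z=2, U=1, X=3, W=1, Y=1) weight 1/192
  (Z=2, U=1, X=4, W=0, Y=1) weight 1/192
  (Z=2, U=1, X=4, W=1, Y=1) weight 1/192
  (Z=2, U=1, X=5, W=0, Y=1) weight 1/192
  (Z=2, U=1, X=5, W=1, Y=1) weight 1/192
  (Z=3, U=0, X=2, W=0, Y=0) weight 3/160
  … 7 more
Group by Z:
  weight(Z=2) = 1/24
  weight(Z=3) = 3/20
Total weight = 1/24 + 3/20 = 23/120
P(Z=2 | obs) = 1/24 / 23/120 = 5/23
P(Z=3 | obs) = 3/20 / 23/120 = 18/23

P(Z = 2 | obs) = 5/23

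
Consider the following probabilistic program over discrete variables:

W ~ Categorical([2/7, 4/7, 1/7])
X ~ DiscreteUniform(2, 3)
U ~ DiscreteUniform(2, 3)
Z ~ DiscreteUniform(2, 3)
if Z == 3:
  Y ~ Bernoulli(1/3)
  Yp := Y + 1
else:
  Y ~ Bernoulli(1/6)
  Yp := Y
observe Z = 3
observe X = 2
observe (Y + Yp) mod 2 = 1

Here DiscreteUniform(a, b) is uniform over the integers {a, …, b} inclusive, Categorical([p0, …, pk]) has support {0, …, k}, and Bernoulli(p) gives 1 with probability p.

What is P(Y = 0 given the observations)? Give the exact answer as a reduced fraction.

P(Y = 0 | obs) = 2/3

Enumerate traces; 12 have nonzero weight after conditioning:
  (W=0, X=2, U=2, Z=3, Y=0) weight 1/42
  (W=0, X=2, U=2, Z=3, Y=1) weight 1/84
  (W=0, X=2, U=3, Z=3, Y=0) weight 1/42
  (W=0, X=2, U=3, Z=3, Y=1) weight 1/84
  (W=1, X=2, U=2, Z=3, Y=0) weight 1/21
  (W=1, X=2, U=2, Z=3, Y=1) weight 1/42
  (W=1, X=2, U=3, Z=3, Y=0) weight 1/21
  (W=1, X=2, U=3, Z=3, Y=1) weight 1/42
  … 4 more
Group by Y:
  weight(Y=0) = 1/6
  weight(Y=1) = 1/12
Total weight = 1/6 + 1/12 = 1/4
P(Y=0 | obs) = 1/6 / 1/4 = 2/3
P(Y=1 | obs) = 1/12 / 1/4 = 1/3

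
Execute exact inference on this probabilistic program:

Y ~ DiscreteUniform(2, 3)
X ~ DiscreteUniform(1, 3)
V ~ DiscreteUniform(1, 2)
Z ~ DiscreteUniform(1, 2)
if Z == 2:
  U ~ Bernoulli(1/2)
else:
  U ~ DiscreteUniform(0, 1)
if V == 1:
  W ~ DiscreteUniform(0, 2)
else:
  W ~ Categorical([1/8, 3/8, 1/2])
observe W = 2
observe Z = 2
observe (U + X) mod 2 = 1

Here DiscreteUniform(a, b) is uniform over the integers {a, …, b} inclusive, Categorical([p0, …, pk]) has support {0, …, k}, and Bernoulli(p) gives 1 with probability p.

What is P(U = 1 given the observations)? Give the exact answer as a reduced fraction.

P(U = 1 | obs) = 1/3

Enumerate traces; 12 have nonzero weight after conditioning:
  (Y=2, X=1, V=1, Z=2, U=0, W=2) weight 1/144
  (Y=2, X=1, V=2, Z=2, U=0, W=2) weight 1/96
  (Y=2, X=2, V=1, Z=2, U=1, W=2) weight 1/144
  (Y=2, X=2, V=2, Z=2, U=1, W=2) weight 1/96
  (Y=2, X=3, V=1, Z=2, U=0, W=2) weight 1/144
  (Y=2, X=3, V=2, Z=2, U=0, W=2) weight 1/96
  (Y=3, X=1, V=1, Z=2, U=0, W=2) weight 1/144
  (Y=3, X=1, V=2, Z=2, U=0, W=2) weight 1/96
  … 4 more
Group by U:
  weight(U=0) = 5/72
  weight(U=1) = 5/144
Total weight = 5/72 + 5/144 = 5/48
P(U=0 | obs) = 5/72 / 5/48 = 2/3
P(U=1 | obs) = 5/144 / 5/48 = 1/3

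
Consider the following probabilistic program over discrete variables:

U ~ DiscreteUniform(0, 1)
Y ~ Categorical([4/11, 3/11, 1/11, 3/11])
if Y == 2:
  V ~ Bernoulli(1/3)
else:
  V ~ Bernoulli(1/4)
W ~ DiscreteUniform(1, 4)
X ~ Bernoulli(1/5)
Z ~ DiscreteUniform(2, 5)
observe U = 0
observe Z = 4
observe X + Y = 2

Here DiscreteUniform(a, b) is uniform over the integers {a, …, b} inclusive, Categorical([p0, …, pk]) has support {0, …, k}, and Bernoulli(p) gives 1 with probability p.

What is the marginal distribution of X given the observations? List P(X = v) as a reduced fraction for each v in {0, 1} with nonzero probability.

Enumerate traces; 16 have nonzero weight after conditioning:
  (U=0, Y=1, V=0, W=1, X=1, Z=4) weight 9/7040
  (U=0, Y=1, V=0, W=2, X=1, Z=4) weight 9/7040
  (U=0, Y=1, V=0, W=3, X=1, Z=4) weight 9/7040
  (U=0, Y=1, V=0, W=4, X=1, Z=4) weight 9/7040
  (U=0, Y=1, V=1, W=1, X=1, Z=4) weight 3/7040
  (U=0, Y=1, V=1, W=2, X=1, Z=4) weight 3/7040
  (U=0, Y=1, V=1, W=3, X=1, Z=4) weight 3/7040
  (U=0, Y=1, V=1, W=4, X=1, Z=4) weight 3/7040
  (U=0, Y=2, V=0, W=1, X=0, Z=4) weight 1/660
  … 7 more
Group by X:
  weight(X=0) = 1/110
  weight(X=1) = 3/440
Total weight = 1/110 + 3/440 = 7/440
P(X=0 | obs) = 1/110 / 7/440 = 4/7
P(X=1 | obs) = 3/440 / 7/440 = 3/7

P(X=0) = 4/7, P(X=1) = 3/7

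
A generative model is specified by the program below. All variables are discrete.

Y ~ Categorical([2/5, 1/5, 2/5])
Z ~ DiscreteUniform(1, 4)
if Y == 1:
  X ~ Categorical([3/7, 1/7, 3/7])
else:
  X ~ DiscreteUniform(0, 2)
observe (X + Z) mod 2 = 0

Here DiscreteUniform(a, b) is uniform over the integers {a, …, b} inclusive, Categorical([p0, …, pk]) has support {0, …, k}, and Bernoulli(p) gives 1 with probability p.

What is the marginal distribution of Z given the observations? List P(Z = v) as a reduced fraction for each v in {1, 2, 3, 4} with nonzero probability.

Enumerate traces; 18 have nonzero weight after conditioning:
  (Y=0, Z=1, X=1) weight 1/30
  (Y=0, Z=2, X=0) weight 1/30
  (Y=0, Z=2, X=2) weight 1/30
  (Y=0, Z=3, X=1) weight 1/30
  (Y=0, Z=4, X=0) weight 1/30
  (Y=0, Z=4, X=2) weight 1/30
  (Y=1, Z=1, X=1) weight 1/140
  (Y=1, Z=2, X=0) weight 3/140
  … 10 more
Group by Z:
  weight(Z=1) = 31/420
  weight(Z=2) = 37/210
  weight(Z=3) = 31/420
  weight(Z=4) = 37/210
Total weight = 31/420 + 37/210 + 31/420 + 37/210 = 1/2
P(Z=1 | obs) = 31/420 / 1/2 = 31/210
P(Z=2 | obs) = 37/210 / 1/2 = 37/105
P(Z=3 | obs) = 31/420 / 1/2 = 31/210
P(Z=4 | obs) = 37/210 / 1/2 = 37/105

P(Z=1) = 31/210, P(Z=2) = 37/105, P(Z=3) = 31/210, P(Z=4) = 37/105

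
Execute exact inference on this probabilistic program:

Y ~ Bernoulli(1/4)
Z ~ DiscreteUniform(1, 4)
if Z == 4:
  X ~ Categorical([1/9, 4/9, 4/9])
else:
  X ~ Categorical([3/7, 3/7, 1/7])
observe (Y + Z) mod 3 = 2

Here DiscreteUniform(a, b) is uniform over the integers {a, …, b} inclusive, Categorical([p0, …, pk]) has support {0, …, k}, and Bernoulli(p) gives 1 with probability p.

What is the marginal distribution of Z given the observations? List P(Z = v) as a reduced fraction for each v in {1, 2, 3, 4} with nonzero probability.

P(Z=1) = 1/5, P(Z=2) = 3/5, P(Z=4) = 1/5

Enumerate traces; 9 have nonzero weight after conditioning:
  (Y=0, Z=2, X=0) weight 9/112
  (Y=0, Z=2, X=1) weight 9/112
  (Y=0, Z=2, X=2) weight 3/112
  (Y=1, Z=1, X=0) weight 3/112
  (Y=1, Z=1, X=1) weight 3/112
  (Y=1, Z=1, X=2) weight 1/112
  (Y=1, Z=4, X=0) weight 1/144
  (Y=1, Z=4, X=1) weight 1/36
  … 1 more
Group by Z:
  weight(Z=1) = 1/16
  weight(Z=2) = 3/16
  weight(Z=4) = 1/16
Total weight = 1/16 + 3/16 + 1/16 = 5/16
P(Z=1 | obs) = 1/16 / 5/16 = 1/5
P(Z=2 | obs) = 3/16 / 5/16 = 3/5
P(Z=4 | obs) = 1/16 / 5/16 = 1/5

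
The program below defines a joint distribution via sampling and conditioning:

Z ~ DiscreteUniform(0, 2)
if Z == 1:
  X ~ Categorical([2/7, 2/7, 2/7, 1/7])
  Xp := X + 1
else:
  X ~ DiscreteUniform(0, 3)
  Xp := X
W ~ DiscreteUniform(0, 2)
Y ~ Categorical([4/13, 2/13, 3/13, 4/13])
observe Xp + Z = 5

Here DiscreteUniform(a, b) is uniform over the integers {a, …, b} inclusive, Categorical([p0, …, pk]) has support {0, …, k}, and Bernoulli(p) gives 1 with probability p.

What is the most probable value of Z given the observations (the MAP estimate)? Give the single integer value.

argmax_v P(Z = v | obs) = 2

Enumerate traces; 24 have nonzero weight after conditioning:
  (Z=1, X=3, W=0, Y=0) weight 4/819
  (Z=1, X=3, W=0, Y=1) weight 2/819
  (Z=1, X=3, W=0, Y=2) weight 1/273
  (Z=1, X=3, W=0, Y=3) weight 4/819
  (Z=1, X=3, W=1, Y=0) weight 4/819
  (Z=1, X=3, W=1, Y=1) weight 2/819
  (Z=1, X=3, W=1, Y=2) weight 1/273
  (Z=1, X=3, W=1, Y=3) weight 4/819
  (Z=2, X=3, W=0, Y=0) weight 1/117
  … 15 more
Group by Z:
  weight(Z=1) = 1/21
  weight(Z=2) = 1/12
Total weight = 1/21 + 1/12 = 11/84
P(Z=1 | obs) = 1/21 / 11/84 = 4/11
P(Z=2 | obs) = 1/12 / 11/84 = 7/11
argmax = 2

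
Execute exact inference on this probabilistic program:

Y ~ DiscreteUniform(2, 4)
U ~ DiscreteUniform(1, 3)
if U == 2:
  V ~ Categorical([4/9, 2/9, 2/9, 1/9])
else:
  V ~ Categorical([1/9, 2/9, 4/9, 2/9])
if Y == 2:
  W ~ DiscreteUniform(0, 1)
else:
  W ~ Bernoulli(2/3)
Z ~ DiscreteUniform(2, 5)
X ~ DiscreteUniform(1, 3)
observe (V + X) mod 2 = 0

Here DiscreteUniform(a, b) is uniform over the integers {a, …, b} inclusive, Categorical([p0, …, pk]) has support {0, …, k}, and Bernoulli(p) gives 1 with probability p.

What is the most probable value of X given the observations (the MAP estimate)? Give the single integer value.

Enumerate traces; 432 have nonzero weight after conditioning:
  (Y=2, U=1, V=0, W=0, Z=2, X=2) weight 1/1944
  (Y=2, U=1, V=0, W=0, Z=3, X=2) weight 1/1944
  (Y=2, U=1, V=0, W=0, Z=4, X=2) weight 1/1944
  (Y=2, U=1, V=0, W=0, Z=5, X=2) weight 1/1944
  (Y=2, U=1, V=0, W=1, Z=2, X=2) weight 1/1944
  (Y=2, U=1, V=0, W=1, Z=3, X=2) weight 1/1944
  (Y=2, U=1, V=0, W=1, Z=4, X=2) weight 1/1944
  (Y=2, U=1, V=0, W=1, Z=5, X=2) weight 1/1944
  (Y=2, U=1, V=1, W=0, Z=2, X=1) weight 1/972
  (Y=2, U=1, V=1, W=0, Z=2, X=3) weight 1/972
  … 422 more
Group by X:
  weight(X=1) = 11/81
  weight(X=2) = 16/81
  weight(X=3) = 11/81
Total weight = 11/81 + 16/81 + 11/81 = 38/81
P(X=1 | obs) = 11/81 / 38/81 = 11/38
P(X=2 | obs) = 16/81 / 38/81 = 8/19
P(X=3 | obs) = 11/81 / 38/81 = 11/38
argmax = 2

argmax_v P(X = v | obs) = 2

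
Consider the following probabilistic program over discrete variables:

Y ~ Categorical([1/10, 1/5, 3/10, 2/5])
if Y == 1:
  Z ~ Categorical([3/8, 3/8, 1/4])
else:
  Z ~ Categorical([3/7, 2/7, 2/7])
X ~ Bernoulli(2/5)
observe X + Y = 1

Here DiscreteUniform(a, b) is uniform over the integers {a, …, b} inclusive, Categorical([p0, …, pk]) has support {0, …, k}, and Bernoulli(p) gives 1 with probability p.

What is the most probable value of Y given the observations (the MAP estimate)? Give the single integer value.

Enumerate traces; 6 have nonzero weight after conditioning:
  (Y=0, Z=0, X=1) weight 3/175
  (Y=0, Z=1, X=1) weight 2/175
  (Y=0, Z=2, X=1) weight 2/175
  (Y=1, Z=0, X=0) weight 9/200
  (Y=1, Z=1, X=0) weight 9/200
  (Y=1, Z=2, X=0) weight 3/100
Group by Y:
  weight(Y=0) = 1/25
  weight(Y=1) = 3/25
Total weight = 1/25 + 3/25 = 4/25
P(Y=0 | obs) = 1/25 / 4/25 = 1/4
P(Y=1 | obs) = 3/25 / 4/25 = 3/4
argmax = 1

argmax_v P(Y = v | obs) = 1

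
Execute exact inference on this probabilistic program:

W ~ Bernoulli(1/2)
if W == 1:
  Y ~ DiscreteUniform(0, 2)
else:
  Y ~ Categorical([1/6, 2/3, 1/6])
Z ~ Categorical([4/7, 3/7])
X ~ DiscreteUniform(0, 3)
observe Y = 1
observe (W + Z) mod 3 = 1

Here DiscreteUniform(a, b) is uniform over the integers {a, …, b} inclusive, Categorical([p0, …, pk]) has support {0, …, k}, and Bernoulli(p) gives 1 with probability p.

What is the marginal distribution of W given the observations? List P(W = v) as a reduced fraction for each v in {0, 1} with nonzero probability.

Enumerate traces; 8 have nonzero weight after conditioning:
  (W=0, Y=1, Z=1, X=0) weight 1/28
  (W=0, Y=1, Z=1, X=1) weight 1/28
  (W=0, Y=1, Z=1, X=2) weight 1/28
  (W=0, Y=1, Z=1, X=3) weight 1/28
  (W=1, Y=1, Z=0, X=0) weight 1/42
  (W=1, Y=1, Z=0, X=1) weight 1/42
  (W=1, Y=1, Z=0, X=2) weight 1/42
  (W=1, Y=1, Z=0, X=3) weight 1/42
Group by W:
  weight(W=0) = 1/7
  weight(W=1) = 2/21
Total weight = 1/7 + 2/21 = 5/21
P(W=0 | obs) = 1/7 / 5/21 = 3/5
P(W=1 | obs) = 2/21 / 5/21 = 2/5

P(W=0) = 3/5, P(W=1) = 2/5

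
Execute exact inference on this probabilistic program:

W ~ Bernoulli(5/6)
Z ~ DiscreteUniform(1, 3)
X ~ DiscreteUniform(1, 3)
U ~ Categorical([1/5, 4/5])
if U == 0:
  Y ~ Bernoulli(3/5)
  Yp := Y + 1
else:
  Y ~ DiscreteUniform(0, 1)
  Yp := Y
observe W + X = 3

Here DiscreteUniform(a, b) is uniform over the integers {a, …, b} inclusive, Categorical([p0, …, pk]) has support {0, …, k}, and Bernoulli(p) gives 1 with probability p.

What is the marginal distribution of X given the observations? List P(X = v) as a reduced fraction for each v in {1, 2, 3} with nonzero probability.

P(X=2) = 5/6, P(X=3) = 1/6

Enumerate traces; 24 have nonzero weight after conditioning:
  (W=0, Z=1, X=3, U=0, Y=0) weight 1/675
  (W=0, Z=1, X=3, U=0, Y=1) weight 1/450
  (W=0, Z=1, X=3, U=1, Y=0) weight 1/135
  (W=0, Z=1, X=3, U=1, Y=1) weight 1/135
  (W=0, Z=2, X=3, U=0, Y=0) weight 1/675
  (W=0, Z=2, X=3, U=0, Y=1) weight 1/450
  (W=0, Z=2, X=3, U=1, Y=0) weight 1/135
  (W=0, Z=2, X=3, U=1, Y=1) weight 1/135
  (W=1, Z=1, X=2, U=0, Y=0) weight 1/135
  … 15 more
Group by X:
  weight(X=2) = 5/18
  weight(X=3) = 1/18
Total weight = 5/18 + 1/18 = 1/3
P(X=2 | obs) = 5/18 / 1/3 = 5/6
P(X=3 | obs) = 1/18 / 1/3 = 1/6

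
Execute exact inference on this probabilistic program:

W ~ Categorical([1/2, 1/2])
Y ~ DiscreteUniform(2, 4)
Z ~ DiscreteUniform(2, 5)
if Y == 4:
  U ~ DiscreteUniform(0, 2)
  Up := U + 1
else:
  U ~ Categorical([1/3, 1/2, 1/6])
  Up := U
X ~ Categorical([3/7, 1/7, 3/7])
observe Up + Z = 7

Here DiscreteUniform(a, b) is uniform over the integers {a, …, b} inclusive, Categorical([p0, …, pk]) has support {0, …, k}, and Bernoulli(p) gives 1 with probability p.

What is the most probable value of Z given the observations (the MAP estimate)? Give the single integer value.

Enumerate traces; 24 have nonzero weight after conditioning:
  (W=0, Y=2, Z=5, U=2, X=0) weight 1/336
  (W=0, Y=2, Z=5, U=2, X=1) weight 1/1008
  (W=0, Y=2, Z=5, U=2, X=2) weight 1/336
  (W=0, Y=3, Z=5, U=2, X=0) weight 1/336
  (W=0, Y=3, Z=5, U=2, X=1) weight 1/1008
  (W=0, Y=3, Z=5, U=2, X=2) weight 1/336
  (W=0, Y=4, Z=4, U=2, X=0) weight 1/168
  (W=0, Y=4, Z=4, U=2, X=1) weight 1/504
  … 16 more
Group by Z:
  weight(Z=4) = 1/36
  weight(Z=5) = 1/18
Total weight = 1/36 + 1/18 = 1/12
P(Z=4 | obs) = 1/36 / 1/12 = 1/3
P(Z=5 | obs) = 1/18 / 1/12 = 2/3
argmax = 5

argmax_v P(Z = v | obs) = 5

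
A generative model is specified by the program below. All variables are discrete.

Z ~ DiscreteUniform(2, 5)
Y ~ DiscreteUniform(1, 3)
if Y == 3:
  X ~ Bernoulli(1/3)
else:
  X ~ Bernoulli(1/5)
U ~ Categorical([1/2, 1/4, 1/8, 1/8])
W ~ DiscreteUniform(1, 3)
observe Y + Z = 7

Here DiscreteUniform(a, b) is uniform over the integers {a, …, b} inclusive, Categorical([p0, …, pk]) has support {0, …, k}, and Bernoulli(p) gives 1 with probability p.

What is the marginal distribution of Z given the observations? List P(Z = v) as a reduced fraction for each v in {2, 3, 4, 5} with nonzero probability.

Enumerate traces; 48 have nonzero weight after conditioning:
  (Z=4, Y=3, X=0, U=0, W=1) weight 1/108
  (Z=4, Y=3, X=0, U=0, W=2) weight 1/108
  (Z=4, Y=3, X=0, U=0, W=3) weight 1/108
  (Z=4, Y=3, X=0, U=1, W=1) weight 1/216
  (Z=4, Y=3, X=0, U=1, W=2) weight 1/216
  (Z=4, Y=3, X=0, U=1, W=3) weight 1/216
  (Z=4, Y=3, X=0, U=2, W=1) weight 1/432
  (Z=4, Y=3, X=0, U=2, W=2) weight 1/432
  (Z=5, Y=2, X=0, U=0, W=1) weight 1/90
  … 39 more
Group by Z:
  weight(Z=4) = 1/12
  weight(Z=5) = 1/12
Total weight = 1/12 + 1/12 = 1/6
P(Z=4 | obs) = 1/12 / 1/6 = 1/2
P(Z=5 | obs) = 1/12 / 1/6 = 1/2

P(Z=4) = 1/2, P(Z=5) = 1/2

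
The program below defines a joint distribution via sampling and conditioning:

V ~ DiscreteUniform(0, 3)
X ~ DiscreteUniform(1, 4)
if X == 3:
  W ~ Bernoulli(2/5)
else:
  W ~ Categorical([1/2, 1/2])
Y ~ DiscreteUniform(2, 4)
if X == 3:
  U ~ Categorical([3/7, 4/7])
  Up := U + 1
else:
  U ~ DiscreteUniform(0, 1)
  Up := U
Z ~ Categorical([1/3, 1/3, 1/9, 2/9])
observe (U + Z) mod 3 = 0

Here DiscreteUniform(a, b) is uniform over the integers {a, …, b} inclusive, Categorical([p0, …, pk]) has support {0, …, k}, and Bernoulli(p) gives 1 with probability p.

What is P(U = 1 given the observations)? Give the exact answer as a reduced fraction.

P(U = 1 | obs) = 29/164

Enumerate traces; 288 have nonzero weight after conditioning:
  (V=0, X=1, W=0, Y=2, U=0, Z=0) weight 1/576
  (V=0, X=1, W=0, Y=2, U=0, Z=3) weight 1/864
  (V=0, X=1, W=0, Y=2, U=1, Z=2) weight 1/1728
  (V=0, X=1, W=0, Y=3, U=0, Z=0) weight 1/576
  (V=0, X=1, W=0, Y=3, U=0, Z=3) weight 1/864
  (V=0, X=1, W=0, Y=3, U=1, Z=2) weight 1/1728
  (V=0, X=1, W=0, Y=4, U=0, Z=0) weight 1/576
  (V=0, X=1, W=0, Y=4, U=0, Z=3) weight 1/864
  … 280 more
Group by U:
  weight(U=0) = 15/56
  weight(U=1) = 29/504
Total weight = 15/56 + 29/504 = 41/126
P(U=0 | obs) = 15/56 / 41/126 = 135/164
P(U=1 | obs) = 29/504 / 41/126 = 29/164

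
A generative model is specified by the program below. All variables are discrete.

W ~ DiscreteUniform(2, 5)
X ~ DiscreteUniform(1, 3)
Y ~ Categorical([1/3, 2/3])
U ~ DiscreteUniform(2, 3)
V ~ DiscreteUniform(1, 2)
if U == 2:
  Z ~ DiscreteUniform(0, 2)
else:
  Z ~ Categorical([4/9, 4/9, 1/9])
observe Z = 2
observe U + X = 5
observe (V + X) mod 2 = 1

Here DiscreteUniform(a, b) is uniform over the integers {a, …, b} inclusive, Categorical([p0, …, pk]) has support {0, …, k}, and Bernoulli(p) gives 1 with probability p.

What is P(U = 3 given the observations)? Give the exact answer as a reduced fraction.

Enumerate traces; 16 have nonzero weight after conditioning:
  (W=2, X=2, Y=0, U=3, V=1, Z=2) weight 1/1296
  (W=2, X=2, Y=1, U=3, V=1, Z=2) weight 1/648
  (W=2, X=3, Y=0, U=2, V=2, Z=2) weight 1/432
  (W=2, X=3, Y=1, U=2, V=2, Z=2) weight 1/216
  (W=3, X=2, Y=0, U=3, V=1, Z=2) weight 1/1296
  (W=3, X=2, Y=1, U=3, V=1, Z=2) weight 1/648
  (W=3, X=3, Y=0, U=2, V=2, Z=2) weight 1/432
  (W=3, X=3, Y=1, U=2, V=2, Z=2) weight 1/216
  … 8 more
Group by U:
  weight(U=2) = 1/36
  weight(U=3) = 1/108
Total weight = 1/36 + 1/108 = 1/27
P(U=2 | obs) = 1/36 / 1/27 = 3/4
P(U=3 | obs) = 1/108 / 1/27 = 1/4

P(U = 3 | obs) = 1/4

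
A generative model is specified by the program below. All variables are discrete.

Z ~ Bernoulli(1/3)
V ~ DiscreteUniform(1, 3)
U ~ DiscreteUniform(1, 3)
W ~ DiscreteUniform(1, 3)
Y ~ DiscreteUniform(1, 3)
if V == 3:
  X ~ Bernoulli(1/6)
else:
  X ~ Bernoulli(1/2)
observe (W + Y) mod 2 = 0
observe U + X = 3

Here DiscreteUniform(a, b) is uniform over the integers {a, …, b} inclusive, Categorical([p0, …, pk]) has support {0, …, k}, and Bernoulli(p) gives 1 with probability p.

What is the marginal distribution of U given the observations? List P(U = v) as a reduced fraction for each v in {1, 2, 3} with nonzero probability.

P(U=2) = 7/18, P(U=3) = 11/18

Enumerate traces; 60 have nonzero weight after conditioning:
  (Z=0, V=1, U=2, W=1, Y=1, X=1) weight 1/243
  (Z=0, V=1, U=2, W=1, Y=3, X=1) weight 1/243
  (Z=0, V=1, U=2, W=2, Y=2, X=1) weight 1/243
  (Z=0, V=1, U=2, W=3, Y=1, X=1) weight 1/243
  (Z=0, V=1, U=2, W=3, Y=3, X=1) weight 1/243
  (Z=0, V=1, U=3, W=1, Y=1, X=0) weight 1/243
  (Z=0, V=1, U=3, W=1, Y=3, X=0) weight 1/243
  (Z=0, V=1, U=3, W=2, Y=2, X=0) weight 1/243
  … 52 more
Group by U:
  weight(U=2) = 35/486
  weight(U=3) = 55/486
Total weight = 35/486 + 55/486 = 5/27
P(U=2 | obs) = 35/486 / 5/27 = 7/18
P(U=3 | obs) = 55/486 / 5/27 = 11/18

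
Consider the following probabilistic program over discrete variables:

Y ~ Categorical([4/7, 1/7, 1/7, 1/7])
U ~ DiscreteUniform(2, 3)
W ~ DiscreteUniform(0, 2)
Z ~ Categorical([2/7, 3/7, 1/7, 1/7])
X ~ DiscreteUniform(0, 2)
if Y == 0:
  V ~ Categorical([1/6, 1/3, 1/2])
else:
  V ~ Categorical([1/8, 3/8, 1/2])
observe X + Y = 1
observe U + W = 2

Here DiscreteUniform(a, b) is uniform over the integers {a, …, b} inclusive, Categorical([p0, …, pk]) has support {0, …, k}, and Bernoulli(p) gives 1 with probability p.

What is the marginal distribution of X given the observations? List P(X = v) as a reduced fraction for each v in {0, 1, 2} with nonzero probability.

P(X=0) = 1/5, P(X=1) = 4/5

Enumerate traces; 24 have nonzero weight after conditioning:
  (Y=0, U=2, W=0, Z=0, X=1, V=0) weight 2/1323
  (Y=0, U=2, W=0, Z=0, X=1, V=1) weight 4/1323
  (Y=0, U=2, W=0, Z=0, X=1, V=2) weight 2/441
  (Y=0, U=2, W=0, Z=1, X=1, V=0) weight 1/441
  (Y=0, U=2, W=0, Z=1, X=1, V=1) weight 2/441
  (Y=0, U=2, W=0, Z=1, X=1, V=2) weight 1/147
  (Y=0, U=2, W=0, Z=2, X=1, V=0) weight 1/1323
  (Y=0, U=2, W=0, Z=2, X=1, V=1) weight 2/1323
  (Y=1, U=2, W=0, Z=0, X=0, V=0) weight 1/3528
  … 15 more
Group by X:
  weight(X=0) = 1/126
  weight(X=1) = 2/63
Total weight = 1/126 + 2/63 = 5/126
P(X=0 | obs) = 1/126 / 5/126 = 1/5
P(X=1 | obs) = 2/63 / 5/126 = 4/5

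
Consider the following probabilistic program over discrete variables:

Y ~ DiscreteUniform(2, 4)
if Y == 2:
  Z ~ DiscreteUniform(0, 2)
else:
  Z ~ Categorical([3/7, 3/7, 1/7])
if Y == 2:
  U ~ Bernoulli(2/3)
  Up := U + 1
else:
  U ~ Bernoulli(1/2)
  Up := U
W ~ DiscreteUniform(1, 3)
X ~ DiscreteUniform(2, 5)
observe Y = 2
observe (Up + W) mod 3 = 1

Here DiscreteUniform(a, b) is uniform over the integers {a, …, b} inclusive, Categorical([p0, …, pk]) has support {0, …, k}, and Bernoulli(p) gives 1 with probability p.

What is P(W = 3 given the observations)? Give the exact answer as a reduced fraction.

P(W = 3 | obs) = 1/3

Enumerate traces; 24 have nonzero weight after conditioning:
  (Y=2, Z=0, U=0, W=3, X=2) weight 1/324
  (Y=2, Z=0, U=0, W=3, X=3) weight 1/324
  (Y=2, Z=0, U=0, W=3, X=4) weight 1/324
  (Y=2, Z=0, U=0, W=3, X=5) weight 1/324
  (Y=2, Z=0, U=1, W=2, X=2) weight 1/162
  (Y=2, Z=0, U=1, W=2, X=3) weight 1/162
  (Y=2, Z=0, U=1, W=2, X=4) weight 1/162
  (Y=2, Z=0, U=1, W=2, X=5) weight 1/162
  … 16 more
Group by W:
  weight(W=2) = 2/27
  weight(W=3) = 1/27
Total weight = 2/27 + 1/27 = 1/9
P(W=2 | obs) = 2/27 / 1/9 = 2/3
P(W=3 | obs) = 1/27 / 1/9 = 1/3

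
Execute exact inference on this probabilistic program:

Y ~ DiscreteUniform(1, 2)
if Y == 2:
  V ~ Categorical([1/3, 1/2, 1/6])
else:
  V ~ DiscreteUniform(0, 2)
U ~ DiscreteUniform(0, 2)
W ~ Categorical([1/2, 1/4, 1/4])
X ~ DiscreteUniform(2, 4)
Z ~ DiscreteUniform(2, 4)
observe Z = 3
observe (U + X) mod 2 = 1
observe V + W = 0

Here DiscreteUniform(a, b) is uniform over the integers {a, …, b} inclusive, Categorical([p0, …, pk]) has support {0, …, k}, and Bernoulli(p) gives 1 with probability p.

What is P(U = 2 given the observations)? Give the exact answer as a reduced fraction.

Enumerate traces; 8 have nonzero weight after conditioning:
  (Y=1, V=0, U=0, W=0, X=3, Z=3) weight 1/324
  (Y=1, V=0, U=1, W=0, X=2, Z=3) weight 1/324
  (Y=1, V=0, U=1, W=0, X=4, Z=3) weight 1/324
  (Y=1, V=0, U=2, W=0, X=3, Z=3) weight 1/324
  (Y=2, V=0, U=0, W=0, X=3, Z=3) weight 1/324
  (Y=2, V=0, U=1, W=0, X=2, Z=3) weight 1/324
  (Y=2, V=0, U=1, W=0, X=4, Z=3) weight 1/324
  (Y=2, V=0, U=2, W=0, X=3, Z=3) weight 1/324
Group by U:
  weight(U=0) = 1/162
  weight(U=1) = 1/81
  weight(U=2) = 1/162
Total weight = 1/162 + 1/81 + 1/162 = 2/81
P(U=0 | obs) = 1/162 / 2/81 = 1/4
P(U=1 | obs) = 1/81 / 2/81 = 1/2
P(U=2 | obs) = 1/162 / 2/81 = 1/4

P(U = 2 | obs) = 1/4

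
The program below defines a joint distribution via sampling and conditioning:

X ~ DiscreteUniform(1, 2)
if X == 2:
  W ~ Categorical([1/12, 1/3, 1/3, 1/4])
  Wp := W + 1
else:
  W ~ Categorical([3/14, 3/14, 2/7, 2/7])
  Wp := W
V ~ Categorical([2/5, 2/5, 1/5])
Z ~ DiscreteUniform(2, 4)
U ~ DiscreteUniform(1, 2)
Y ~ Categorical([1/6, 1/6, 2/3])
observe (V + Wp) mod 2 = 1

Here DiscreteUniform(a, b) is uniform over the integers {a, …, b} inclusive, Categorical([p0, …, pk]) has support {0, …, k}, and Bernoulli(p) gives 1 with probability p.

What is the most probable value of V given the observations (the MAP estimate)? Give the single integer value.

Enumerate traces; 216 have nonzero weight after conditioning:
  (X=1, W=0, V=1, Z=2, U=1, Y=0) weight 1/840
  (X=1, W=0, V=1, Z=2, U=1, Y=1) weight 1/840
  (X=1, W=0, V=1, Z=2, U=1, Y=2) weight 1/210
  (X=1, W=0, V=1, Z=2, U=2, Y=0) weight 1/840
  (X=1, W=0, V=1, Z=2, U=2, Y=1) weight 1/840
  (X=1, W=0, V=1, Z=2, U=2, Y=2) weight 1/210
  (X=1, W=0, V=1, Z=3, U=1, Y=0) weight 1/840
  (X=1, W=0, V=1, Z=3, U=1, Y=1) weight 1/840
  (X=1, W=1, V=0, Z=2, U=1, Y=0) weight 1/840
  (X=1, W=1, V=2, Z=2, U=1, Y=0) weight 1/1680
  … 206 more
Group by V:
  weight(V=0) = 11/60
  weight(V=1) = 13/60
  weight(V=2) = 11/120
Total weight = 11/60 + 13/60 + 11/120 = 59/120
P(V=0 | obs) = 11/60 / 59/120 = 22/59
P(V=1 | obs) = 13/60 / 59/120 = 26/59
P(V=2 | obs) = 11/120 / 59/120 = 11/59
argmax = 1

argmax_v P(V = v | obs) = 1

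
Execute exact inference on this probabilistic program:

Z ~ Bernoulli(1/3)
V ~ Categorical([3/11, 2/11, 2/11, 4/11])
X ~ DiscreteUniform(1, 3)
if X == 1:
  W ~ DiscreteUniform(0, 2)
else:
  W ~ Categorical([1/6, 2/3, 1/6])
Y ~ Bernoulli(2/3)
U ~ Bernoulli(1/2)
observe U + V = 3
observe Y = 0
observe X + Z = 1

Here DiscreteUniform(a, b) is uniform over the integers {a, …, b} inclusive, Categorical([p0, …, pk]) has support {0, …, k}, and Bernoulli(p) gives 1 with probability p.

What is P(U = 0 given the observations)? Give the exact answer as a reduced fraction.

P(U = 0 | obs) = 2/3

Enumerate traces; 6 have nonzero weight after conditioning:
  (Z=0, V=2, X=1, W=0, Y=0, U=1) weight 2/891
  (Z=0, V=2, X=1, W=1, Y=0, U=1) weight 2/891
  (Z=0, V=2, X=1, W=2, Y=0, U=1) weight 2/891
  (Z=0, V=3, X=1, W=0, Y=0, U=0) weight 4/891
  (Z=0, V=3, X=1, W=1, Y=0, U=0) weight 4/891
  (Z=0, V=3, X=1, W=2, Y=0, U=0) weight 4/891
Group by U:
  weight(U=0) = 4/297
  weight(U=1) = 2/297
Total weight = 4/297 + 2/297 = 2/99
P(U=0 | obs) = 4/297 / 2/99 = 2/3
P(U=1 | obs) = 2/297 / 2/99 = 1/3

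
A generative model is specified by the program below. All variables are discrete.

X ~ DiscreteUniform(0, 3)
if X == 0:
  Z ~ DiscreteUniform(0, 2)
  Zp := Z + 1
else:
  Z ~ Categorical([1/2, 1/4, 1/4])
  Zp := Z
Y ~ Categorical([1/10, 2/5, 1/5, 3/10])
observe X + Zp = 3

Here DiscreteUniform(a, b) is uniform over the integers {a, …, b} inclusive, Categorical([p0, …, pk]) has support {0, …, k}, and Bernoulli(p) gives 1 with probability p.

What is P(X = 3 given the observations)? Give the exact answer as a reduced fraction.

P(X = 3 | obs) = 3/8

Enumerate traces; 16 have nonzero weight after conditioning:
  (X=0, Z=2, Y=0) weight 1/120
  (X=0, Z=2, Y=1) weight 1/30
  (X=0, Z=2, Y=2) weight 1/60
  (X=0, Z=2, Y=3) weight 1/40
  (X=1, Z=2, Y=0) weight 1/160
  (X=1, Z=2, Y=1) weight 1/40
  (X=1, Z=2, Y=2) weight 1/80
  (X=1, Z=2, Y=3) weight 3/160
  (X=2, Z=1, Y=0) weight 1/160
  (X=3, Z=0, Y=0) weight 1/80
  … 6 more
Group by X:
  weight(X=0) = 1/12
  weight(X=1) = 1/16
  weight(X=2) = 1/16
  weight(X=3) = 1/8
Total weight = 1/12 + 1/16 + 1/16 + 1/8 = 1/3
P(X=0 | obs) = 1/12 / 1/3 = 1/4
P(X=1 | obs) = 1/16 / 1/3 = 3/16
P(X=2 | obs) = 1/16 / 1/3 = 3/16
P(X=3 | obs) = 1/8 / 1/3 = 3/8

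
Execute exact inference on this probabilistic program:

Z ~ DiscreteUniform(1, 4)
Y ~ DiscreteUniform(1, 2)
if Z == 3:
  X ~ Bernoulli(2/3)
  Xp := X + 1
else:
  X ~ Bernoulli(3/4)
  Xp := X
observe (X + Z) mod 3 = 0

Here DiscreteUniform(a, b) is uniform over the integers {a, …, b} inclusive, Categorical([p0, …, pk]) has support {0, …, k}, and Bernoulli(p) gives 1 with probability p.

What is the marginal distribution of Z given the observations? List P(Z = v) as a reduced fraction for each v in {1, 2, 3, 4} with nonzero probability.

P(Z=2) = 9/13, P(Z=3) = 4/13

Enumerate traces; 4 have nonzero weight after conditioning:
  (Z=2, Y=1, X=1) weight 3/32
  (Z=2, Y=2, X=1) weight 3/32
  (Z=3, Y=1, X=0) weight 1/24
  (Z=3, Y=2, X=0) weight 1/24
Group by Z:
  weight(Z=2) = 3/16
  weight(Z=3) = 1/12
Total weight = 3/16 + 1/12 = 13/48
P(Z=2 | obs) = 3/16 / 13/48 = 9/13
P(Z=3 | obs) = 1/12 / 13/48 = 4/13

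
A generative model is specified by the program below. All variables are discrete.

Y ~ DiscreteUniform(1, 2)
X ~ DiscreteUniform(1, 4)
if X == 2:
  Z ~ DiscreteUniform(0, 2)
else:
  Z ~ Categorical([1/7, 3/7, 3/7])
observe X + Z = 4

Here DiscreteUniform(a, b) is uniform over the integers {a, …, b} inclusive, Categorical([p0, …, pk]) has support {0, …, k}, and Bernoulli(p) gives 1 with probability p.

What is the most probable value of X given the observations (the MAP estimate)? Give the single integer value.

argmax_v P(X = v | obs) = 3

Enumerate traces; 6 have nonzero weight after conditioning:
  (Y=1, X=2, Z=2) weight 1/24
  (Y=1, X=3, Z=1) weight 3/56
  (Y=1, X=4, Z=0) weight 1/56
  (Y=2, X=2, Z=2) weight 1/24
  (Y=2, X=3, Z=1) weight 3/56
  (Y=2, X=4, Z=0) weight 1/56
Group by X:
  weight(X=2) = 1/12
  weight(X=3) = 3/28
  weight(X=4) = 1/28
Total weight = 1/12 + 3/28 + 1/28 = 19/84
P(X=2 | obs) = 1/12 / 19/84 = 7/19
P(X=3 | obs) = 3/28 / 19/84 = 9/19
P(X=4 | obs) = 1/28 / 19/84 = 3/19
argmax = 3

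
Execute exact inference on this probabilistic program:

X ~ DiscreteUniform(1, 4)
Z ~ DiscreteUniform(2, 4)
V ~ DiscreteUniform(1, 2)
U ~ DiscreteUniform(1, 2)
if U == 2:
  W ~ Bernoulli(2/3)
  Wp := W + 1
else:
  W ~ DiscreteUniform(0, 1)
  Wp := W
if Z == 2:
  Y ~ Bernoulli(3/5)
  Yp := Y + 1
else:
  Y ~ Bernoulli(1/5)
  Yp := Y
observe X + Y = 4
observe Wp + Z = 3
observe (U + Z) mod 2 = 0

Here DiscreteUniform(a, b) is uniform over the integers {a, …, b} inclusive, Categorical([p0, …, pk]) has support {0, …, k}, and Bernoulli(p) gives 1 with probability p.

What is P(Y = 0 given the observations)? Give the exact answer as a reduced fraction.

Enumerate traces; 8 have nonzero weight after conditioning:
  (X=3, Z=2, V=1, U=2, W=0, Y=1) weight 1/240
  (X=3, Z=2, V=2, U=2, W=0, Y=1) weight 1/240
  (X=3, Z=3, V=1, U=1, W=0, Y=1) weight 1/480
  (X=3, Z=3, V=2, U=1, W=0, Y=1) weight 1/480
  (X=4, Z=2, V=1, U=2, W=0, Y=0) weight 1/360
  (X=4, Z=2, V=2, U=2, W=0, Y=0) weight 1/360
  (X=4, Z=3, V=1, U=1, W=0, Y=0) weight 1/120
  (X=4, Z=3, V=2, U=1, W=0, Y=0) weight 1/120
Group by Y:
  weight(Y=0) = 1/45
  weight(Y=1) = 1/80
Total weight = 1/45 + 1/80 = 5/144
P(Y=0 | obs) = 1/45 / 5/144 = 16/25
P(Y=1 | obs) = 1/80 / 5/144 = 9/25

P(Y = 0 | obs) = 16/25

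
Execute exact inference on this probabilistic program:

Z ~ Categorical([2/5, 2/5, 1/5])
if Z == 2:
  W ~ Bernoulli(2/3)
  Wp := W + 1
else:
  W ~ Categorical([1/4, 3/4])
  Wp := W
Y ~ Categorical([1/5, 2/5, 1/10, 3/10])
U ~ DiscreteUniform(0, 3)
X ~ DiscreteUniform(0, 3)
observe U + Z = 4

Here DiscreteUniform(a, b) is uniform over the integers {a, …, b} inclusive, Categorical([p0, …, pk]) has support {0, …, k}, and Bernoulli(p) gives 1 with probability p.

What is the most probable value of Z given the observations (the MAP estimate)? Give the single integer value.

Enumerate traces; 64 have nonzero weight after conditioning:
  (Z=1, W=0, Y=0, U=3, X=0) weight 1/800
  (Z=1, W=0, Y=0, U=3, X=1) weight 1/800
  (Z=1, W=0, Y=0, U=3, X=2) weight 1/800
  (Z=1, W=0, Y=0, U=3, X=3) weight 1/800
  (Z=1, W=0, Y=1, U=3, X=0) weight 1/400
  (Z=1, W=0, Y=1, U=3, X=1) weight 1/400
  (Z=1, W=0, Y=1, U=3, X=2) weight 1/400
  (Z=1, W=0, Y=1, U=3, X=3) weight 1/400
  (Z=2, W=0, Y=0, U=2, X=0) weight 1/1200
  … 55 more
Group by Z:
  weight(Z=1) = 1/10
  weight(Z=2) = 1/20
Total weight = 1/10 + 1/20 = 3/20
P(Z=1 | obs) = 1/10 / 3/20 = 2/3
P(Z=2 | obs) = 1/20 / 3/20 = 1/3
argmax = 1

argmax_v P(Z = v | obs) = 1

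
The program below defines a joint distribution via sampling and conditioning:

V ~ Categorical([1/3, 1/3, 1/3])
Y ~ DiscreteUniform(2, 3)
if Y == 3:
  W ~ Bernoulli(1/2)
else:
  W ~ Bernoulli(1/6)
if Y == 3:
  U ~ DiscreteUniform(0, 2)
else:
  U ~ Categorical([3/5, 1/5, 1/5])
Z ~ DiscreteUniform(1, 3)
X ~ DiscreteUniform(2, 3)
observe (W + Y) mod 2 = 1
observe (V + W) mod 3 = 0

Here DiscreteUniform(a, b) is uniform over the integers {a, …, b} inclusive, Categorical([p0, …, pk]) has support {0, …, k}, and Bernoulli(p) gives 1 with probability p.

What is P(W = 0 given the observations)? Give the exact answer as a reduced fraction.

Enumerate traces; 36 have nonzero weight after conditioning:
  (V=0, Y=3, W=0, U=0, Z=1, X=2) weight 1/216
  (V=0, Y=3, W=0, U=0, Z=1, X=3) weight 1/216
  (V=0, Y=3, W=0, U=0, Z=2, X=2) weight 1/216
  (V=0, Y=3, W=0, U=0, Z=2, X=3) weight 1/216
  (V=0, Y=3, W=0, U=0, Z=3, X=2) weight 1/216
  (V=0, Y=3, W=0, U=0, Z=3, X=3) weight 1/216
  (V=0, Y=3, W=0, U=1, Z=1, X=2) weight 1/216
  (V=0, Y=3, W=0, U=1, Z=1, X=3) weight 1/216
  (V=2, Y=2, W=1, U=0, Z=1, X=2) weight 1/360
  … 27 more
Group by W:
  weight(W=0) = 1/12
  weight(W=1) = 1/36
Total weight = 1/12 + 1/36 = 1/9
P(W=0 | obs) = 1/12 / 1/9 = 3/4
P(W=1 | obs) = 1/36 / 1/9 = 1/4

P(W = 0 | obs) = 3/4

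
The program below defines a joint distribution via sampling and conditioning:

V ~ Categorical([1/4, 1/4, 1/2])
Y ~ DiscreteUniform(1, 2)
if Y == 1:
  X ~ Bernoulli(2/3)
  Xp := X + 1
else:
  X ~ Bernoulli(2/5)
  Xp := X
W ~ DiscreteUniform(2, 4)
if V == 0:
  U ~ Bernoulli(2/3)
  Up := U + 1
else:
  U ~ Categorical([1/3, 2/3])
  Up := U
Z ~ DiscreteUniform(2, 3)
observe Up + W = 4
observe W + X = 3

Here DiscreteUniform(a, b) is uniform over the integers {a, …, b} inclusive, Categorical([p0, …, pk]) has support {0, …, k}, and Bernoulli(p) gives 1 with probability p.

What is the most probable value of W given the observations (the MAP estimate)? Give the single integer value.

Enumerate traces; 16 have nonzero weight after conditioning:
  (V=0, Y=1, X=0, W=3, U=0, Z=2) weight 1/432
  (V=0, Y=1, X=0, W=3, U=0, Z=3) weight 1/432
  (V=0, Y=1, X=1, W=2, U=1, Z=2) weight 1/108
  (V=0, Y=1, X=1, W=2, U=1, Z=3) weight 1/108
  (V=0, Y=2, X=0, W=3, U=0, Z=2) weight 1/240
  (V=0, Y=2, X=0, W=3, U=0, Z=3) weight 1/240
  (V=0, Y=2, X=1, W=2, U=1, Z=2) weight 1/180
  (V=0, Y=2, X=1, W=2, U=1, Z=3) weight 1/180
  … 8 more
Group by W:
  weight(W=2) = 4/135
  weight(W=3) = 49/540
Total weight = 4/135 + 49/540 = 13/108
P(W=2 | obs) = 4/135 / 13/108 = 16/65
P(W=3 | obs) = 49/540 / 13/108 = 49/65
argmax = 3

argmax_v P(W = v | obs) = 3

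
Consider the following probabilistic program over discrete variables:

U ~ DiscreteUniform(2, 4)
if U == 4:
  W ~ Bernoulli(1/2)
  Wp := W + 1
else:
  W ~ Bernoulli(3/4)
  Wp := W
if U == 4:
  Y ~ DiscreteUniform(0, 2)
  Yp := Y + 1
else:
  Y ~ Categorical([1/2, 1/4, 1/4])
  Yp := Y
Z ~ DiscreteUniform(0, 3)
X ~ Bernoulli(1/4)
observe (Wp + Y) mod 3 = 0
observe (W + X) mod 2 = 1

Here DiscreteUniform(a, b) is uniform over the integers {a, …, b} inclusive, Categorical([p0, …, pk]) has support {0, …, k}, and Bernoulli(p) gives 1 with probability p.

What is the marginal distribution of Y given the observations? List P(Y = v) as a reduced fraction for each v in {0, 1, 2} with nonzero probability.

Enumerate traces; 24 have nonzero weight after conditioning:
  (U=2, W=0, Y=0, Z=0, X=1) weight 1/384
  (U=2, W=0, Y=0, Z=1, X=1) weight 1/384
  (U=2, W=0, Y=0, Z=2, X=1) weight 1/384
  (U=2, W=0, Y=0, Z=3, X=1) weight 1/384
  (U=2, W=1, Y=2, Z=0, X=0) weight 3/256
  (U=2, W=1, Y=2, Z=1, X=0) weight 3/256
  (U=2, W=1, Y=2, Z=2, X=0) weight 3/256
  (U=2, W=1, Y=2, Z=3, X=0) weight 3/256
  (U=4, W=1, Y=1, Z=0, X=0) weight 1/96
  … 15 more
Group by Y:
  weight(Y=0) = 1/48
  weight(Y=1) = 1/24
  weight(Y=2) = 31/288
Total weight = 1/48 + 1/24 + 31/288 = 49/288
P(Y=0 | obs) = 1/48 / 49/288 = 6/49
P(Y=1 | obs) = 1/24 / 49/288 = 12/49
P(Y=2 | obs) = 31/288 / 49/288 = 31/49

P(Y=0) = 6/49, P(Y=1) = 12/49, P(Y=2) = 31/49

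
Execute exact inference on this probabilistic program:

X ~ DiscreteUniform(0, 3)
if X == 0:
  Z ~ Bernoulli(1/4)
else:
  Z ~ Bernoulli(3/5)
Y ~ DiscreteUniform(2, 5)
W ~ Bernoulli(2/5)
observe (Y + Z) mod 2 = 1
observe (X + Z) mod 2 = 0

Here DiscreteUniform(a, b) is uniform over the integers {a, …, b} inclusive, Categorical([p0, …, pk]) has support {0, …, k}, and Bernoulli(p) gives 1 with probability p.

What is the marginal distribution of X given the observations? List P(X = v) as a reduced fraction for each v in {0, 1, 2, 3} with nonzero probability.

Enumerate traces; 16 have nonzero weight after conditioning:
  (X=0, Z=0, Y=3, W=0) weight 9/320
  (X=0, Z=0, Y=3, W=1) weight 3/160
  (X=0, Z=0, Y=5, W=0) weight 9/320
  (X=0, Z=0, Y=5, W=1) weight 3/160
  (X=1, Z=1, Y=2, W=0) weight 9/400
  (X=1, Z=1, Y=2, W=1) weight 3/200
  (X=1, Z=1, Y=4, W=0) weight 9/400
  (X=1, Z=1, Y=4, W=1) weight 3/200
  (X=2, Z=0, Y=3, W=0) weight 3/200
  (X=3, Z=1, Y=2, W=0) weight 9/400
  … 6 more
Group by X:
  weight(X=0) = 3/32
  weight(X=1) = 3/40
  weight(X=2) = 1/20
  weight(X=3) = 3/40
Total weight = 3/32 + 3/40 + 1/20 + 3/40 = 47/160
P(X=0 | obs) = 3/32 / 47/160 = 15/47
P(X=1 | obs) = 3/40 / 47/160 = 12/47
P(X=2 | obs) = 1/20 / 47/160 = 8/47
P(X=3 | obs) = 3/40 / 47/160 = 12/47

P(X=0) = 15/47, P(X=1) = 12/47, P(X=2) = 8/47, P(X=3) = 12/47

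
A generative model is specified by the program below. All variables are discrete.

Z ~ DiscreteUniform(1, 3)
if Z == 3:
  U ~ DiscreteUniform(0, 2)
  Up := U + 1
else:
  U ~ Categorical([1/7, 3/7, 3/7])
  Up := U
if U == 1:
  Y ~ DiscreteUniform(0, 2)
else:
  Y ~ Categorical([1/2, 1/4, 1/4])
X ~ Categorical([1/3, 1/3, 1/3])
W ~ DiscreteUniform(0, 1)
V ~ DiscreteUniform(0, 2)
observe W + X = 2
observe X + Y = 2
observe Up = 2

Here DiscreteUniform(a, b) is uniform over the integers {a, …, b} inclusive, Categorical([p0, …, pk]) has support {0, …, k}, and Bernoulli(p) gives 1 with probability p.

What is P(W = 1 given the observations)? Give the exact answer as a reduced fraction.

Enumerate traces; 18 have nonzero weight after conditioning:
  (Z=1, U=2, Y=0, X=2, W=0, V=0) weight 1/252
  (Z=1, U=2, Y=0, X=2, W=0, V=1) weight 1/252
  (Z=1, U=2, Y=0, X=2, W=0, V=2) weight 1/252
  (Z=1, U=2, Y=1, X=1, W=1, V=0) weight 1/504
  (Z=1, U=2, Y=1, X=1, W=1, V=1) weight 1/504
  (Z=1, U=2, Y=1, X=1, W=1, V=2) weight 1/504
  (Z=2, U=2, Y=0, X=2, W=0, V=0) weight 1/252
  (Z=2, U=2, Y=0, X=2, W=0, V=1) weight 1/252
  … 10 more
Group by W:
  weight(W=0) = 17/567
  weight(W=1) = 41/2268
Total weight = 17/567 + 41/2268 = 109/2268
P(W=0 | obs) = 17/567 / 109/2268 = 68/109
P(W=1 | obs) = 41/2268 / 109/2268 = 41/109

P(W = 1 | obs) = 41/109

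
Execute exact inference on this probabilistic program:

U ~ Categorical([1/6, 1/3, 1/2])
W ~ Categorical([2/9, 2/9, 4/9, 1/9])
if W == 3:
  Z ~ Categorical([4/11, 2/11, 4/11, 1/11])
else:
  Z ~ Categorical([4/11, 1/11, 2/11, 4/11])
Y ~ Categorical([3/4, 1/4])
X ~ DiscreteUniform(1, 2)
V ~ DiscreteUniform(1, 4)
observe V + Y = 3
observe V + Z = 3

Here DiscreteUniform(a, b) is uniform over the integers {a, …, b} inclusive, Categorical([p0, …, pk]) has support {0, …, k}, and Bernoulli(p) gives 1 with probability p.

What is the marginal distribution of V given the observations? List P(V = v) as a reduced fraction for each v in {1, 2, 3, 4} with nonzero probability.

P(V=2) = 5/59, P(V=3) = 54/59

Enumerate traces; 48 have nonzero weight after conditioning:
  (U=0, W=0, Z=0, Y=0, X=1, V=3) weight 1/792
  (U=0, W=0, Z=0, Y=0, X=2, V=3) weight 1/792
  (U=0, W=0, Z=1, Y=1, X=1, V=2) weight 1/9504
  (U=0, W=0, Z=1, Y=1, X=2, V=2) weight 1/9504
  (U=0, W=1, Z=0, Y=0, X=1, V=3) weight 1/792
  (U=0, W=1, Z=0, Y=0, X=2, V=3) weight 1/792
  (U=0, W=1, Z=1, Y=1, X=1, V=2) weight 1/9504
  (U=0, W=1, Z=1, Y=1, X=2, V=2) weight 1/9504
  … 40 more
Group by V:
  weight(V=2) = 5/792
  weight(V=3) = 3/44
Total weight = 5/792 + 3/44 = 59/792
P(V=2 | obs) = 5/792 / 59/792 = 5/59
P(V=3 | obs) = 3/44 / 59/792 = 54/59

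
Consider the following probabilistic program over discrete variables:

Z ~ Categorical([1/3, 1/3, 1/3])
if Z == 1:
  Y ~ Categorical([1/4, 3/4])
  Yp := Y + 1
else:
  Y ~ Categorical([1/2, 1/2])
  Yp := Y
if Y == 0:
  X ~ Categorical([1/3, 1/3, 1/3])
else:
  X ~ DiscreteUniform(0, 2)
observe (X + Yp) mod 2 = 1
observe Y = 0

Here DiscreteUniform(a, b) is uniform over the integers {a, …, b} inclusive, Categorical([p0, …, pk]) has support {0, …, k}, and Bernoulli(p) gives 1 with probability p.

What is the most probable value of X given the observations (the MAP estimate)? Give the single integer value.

argmax_v P(X = v | obs) = 1

Enumerate traces; 4 have nonzero weight after conditioning:
  (Z=0, Y=0, X=1) weight 1/18
  (Z=1, Y=0, X=0) weight 1/36
  (Z=1, Y=0, X=2) weight 1/36
  (Z=2, Y=0, X=1) weight 1/18
Group by X:
  weight(X=0) = 1/36
  weight(X=1) = 1/9
  weight(X=2) = 1/36
Total weight = 1/36 + 1/9 + 1/36 = 1/6
P(X=0 | obs) = 1/36 / 1/6 = 1/6
P(X=1 | obs) = 1/9 / 1/6 = 2/3
P(X=2 | obs) = 1/36 / 1/6 = 1/6
argmax = 1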